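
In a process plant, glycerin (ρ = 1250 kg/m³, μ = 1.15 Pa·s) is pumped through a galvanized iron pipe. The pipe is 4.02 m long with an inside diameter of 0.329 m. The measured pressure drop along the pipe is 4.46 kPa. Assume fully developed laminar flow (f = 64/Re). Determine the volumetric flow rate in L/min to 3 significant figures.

Q ≈ 16600 L/min

For laminar flow, f = 64/Re with Re = ρVD/μ, so Darcy-Weisbach reduces to ΔP = 32μLV/D². Solving for V: V = ΔP·D²/(32μL) = 4460·(0.329)²/(32·1.15·4.02) = 3.263 m/s.
Check: Re = ρVD/μ = 1250·3.263·0.329/1.15 = 1167 < 2300, so the laminar assumption holds.
Q = V·A = 3.263·(π/4·0.329²) = 0.2774 m³/s = 16600 L/min.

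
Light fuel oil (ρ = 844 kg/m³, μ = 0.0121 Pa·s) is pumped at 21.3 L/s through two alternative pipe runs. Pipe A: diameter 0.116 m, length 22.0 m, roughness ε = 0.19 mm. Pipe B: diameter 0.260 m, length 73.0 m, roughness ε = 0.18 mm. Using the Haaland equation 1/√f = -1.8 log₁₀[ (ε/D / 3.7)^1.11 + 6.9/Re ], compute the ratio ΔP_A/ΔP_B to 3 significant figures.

Pipe A: V = Q/A = 0.0213/0.01057 = 2.015 m/s; Re = 1.631e+04; ε/D = 0.00164; Haaland → f = 0.0299; ΔP_A = f(L/D)(ρV²/2) = 9720 Pa.
Pipe B: V = Q/A = 0.0213/0.05309 = 0.4012 m/s; Re = 7276; ε/D = 0.000692; Haaland → f = 0.0345; ΔP_B = f(L/D)(ρV²/2) = 658 Pa.
ΔP_A/ΔP_B = 9720/658 = 14.8.

ΔP_A/ΔP_B ≈ 14.8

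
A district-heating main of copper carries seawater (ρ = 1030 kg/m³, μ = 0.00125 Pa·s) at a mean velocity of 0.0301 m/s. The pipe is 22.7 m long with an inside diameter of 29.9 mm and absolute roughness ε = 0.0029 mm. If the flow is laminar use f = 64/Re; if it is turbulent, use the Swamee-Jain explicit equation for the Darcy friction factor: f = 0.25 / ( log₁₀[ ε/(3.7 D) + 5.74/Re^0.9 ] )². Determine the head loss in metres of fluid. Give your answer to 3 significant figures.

Reynolds number Re = ρVD/μ = 1030 · 0.0301 · 0.0299 / 0.00125 = 741.6.
Re < 2300 → laminar flow, so f = 64/Re = 64/741.6 = 0.0863 (the turbulent correlation is not needed).
Darcy-Weisbach: ΔP = f(L/D)(ρV²/2) = 0.0863·(22.7/0.0299)·(1030·0.0301²/2) = 0.0863·759.2·0.4666 = 30.57 Pa.
Head loss h_f = ΔP/(ρg) = 30.57/(1030·9.81) = 0.00303 m.

h_f ≈ 0.00303 m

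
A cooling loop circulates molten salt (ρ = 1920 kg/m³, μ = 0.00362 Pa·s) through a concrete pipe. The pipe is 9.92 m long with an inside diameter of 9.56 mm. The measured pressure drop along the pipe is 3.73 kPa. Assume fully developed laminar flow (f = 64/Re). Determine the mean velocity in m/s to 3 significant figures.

V ≈ 0.297 m/s

For laminar flow, f = 64/Re with Re = ρVD/μ, so Darcy-Weisbach reduces to ΔP = 32μLV/D². Solving for V: V = ΔP·D²/(32μL) = 3730·(0.00956)²/(32·0.00362·9.92) = 0.2967 m/s.
Check: Re = ρVD/μ = 1920·0.2967·0.00956/0.00362 = 1504 < 2300, so the laminar assumption holds.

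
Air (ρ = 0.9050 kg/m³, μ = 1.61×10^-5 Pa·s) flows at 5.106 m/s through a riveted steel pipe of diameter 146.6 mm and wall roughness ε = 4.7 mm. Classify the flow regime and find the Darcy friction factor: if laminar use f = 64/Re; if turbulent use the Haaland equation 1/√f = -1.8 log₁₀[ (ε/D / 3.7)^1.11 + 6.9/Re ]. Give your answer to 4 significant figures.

f ≈ 0.05961

Re = ρVD/μ = 0.905·5.106·0.1466/1.61e-05 = 4.208e+04.
Re > 4000 → turbulent. ε/D = 0.0047/0.1466 = 0.0321; Haaland: 1/√f = -1.8 log₁₀[0.00514 + 0.000164] = 4.096, so f = 0.05961.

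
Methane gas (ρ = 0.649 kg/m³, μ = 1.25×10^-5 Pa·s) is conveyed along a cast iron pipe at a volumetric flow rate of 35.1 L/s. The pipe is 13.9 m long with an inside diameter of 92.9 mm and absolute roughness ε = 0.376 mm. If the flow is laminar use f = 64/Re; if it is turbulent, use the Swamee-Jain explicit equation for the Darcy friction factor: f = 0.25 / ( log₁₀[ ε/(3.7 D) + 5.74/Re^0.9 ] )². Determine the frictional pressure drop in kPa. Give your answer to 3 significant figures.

ΔP ≈ 0.0426 kPa

Q = 35.1 L/s = 35.1/1000 = 0.0351 m³/s.
Cross-sectional area A = πD²/4 = π(0.0929)²/4 = 0.006778 m²; mean velocity V = Q/A = 0.0351/0.006778 = 5.178 m/s.
Reynolds number Re = ρVD/μ = 0.649 · 5.178 · 0.0929 / 1.25e-05 = 2.498e+04.
Re > 4000 → turbulent. Relative roughness ε/D = 0.000376/0.0929 = 0.00405. Swamee-Jain: f = 0.25/(log₁₀[0.00405/3.7 + 5.74/2.498e+04^0.9])² = 0.25/(log₁₀[0.00109 + 0.000633])² = 0.25/(-2.763)² = 0.03275.
Darcy-Weisbach: ΔP = f(L/D)(ρV²/2) = 0.03275·(13.9/0.0929)·(0.649·5.178²/2) = 0.03275·149.6·8.701 = 42.64 Pa.
ΔP = 42.64 Pa = 0.0426 kPa.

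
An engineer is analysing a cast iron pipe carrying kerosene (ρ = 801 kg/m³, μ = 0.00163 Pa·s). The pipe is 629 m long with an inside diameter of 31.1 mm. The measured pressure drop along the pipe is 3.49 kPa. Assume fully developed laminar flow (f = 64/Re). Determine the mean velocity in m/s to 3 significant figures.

V ≈ 0.103 m/s

For laminar flow, f = 64/Re with Re = ρVD/μ, so Darcy-Weisbach reduces to ΔP = 32μLV/D². Solving for V: V = ΔP·D²/(32μL) = 3490·(0.0311)²/(32·0.00163·629) = 0.1029 m/s.
Check: Re = ρVD/μ = 801·0.1029·0.0311/0.00163 = 1572 < 2300, so the laminar assumption holds.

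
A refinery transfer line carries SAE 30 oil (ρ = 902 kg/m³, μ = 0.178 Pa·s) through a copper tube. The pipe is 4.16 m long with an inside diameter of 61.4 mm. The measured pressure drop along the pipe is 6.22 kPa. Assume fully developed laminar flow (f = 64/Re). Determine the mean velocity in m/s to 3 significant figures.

V ≈ 0.990 m/s

For laminar flow, f = 64/Re with Re = ρVD/μ, so Darcy-Weisbach reduces to ΔP = 32μLV/D². Solving for V: V = ΔP·D²/(32μL) = 6220·(0.0614)²/(32·0.178·4.16) = 0.9896 m/s.
Check: Re = ρVD/μ = 902·0.9896·0.0614/0.178 = 307.9 < 2300, so the laminar assumption holds.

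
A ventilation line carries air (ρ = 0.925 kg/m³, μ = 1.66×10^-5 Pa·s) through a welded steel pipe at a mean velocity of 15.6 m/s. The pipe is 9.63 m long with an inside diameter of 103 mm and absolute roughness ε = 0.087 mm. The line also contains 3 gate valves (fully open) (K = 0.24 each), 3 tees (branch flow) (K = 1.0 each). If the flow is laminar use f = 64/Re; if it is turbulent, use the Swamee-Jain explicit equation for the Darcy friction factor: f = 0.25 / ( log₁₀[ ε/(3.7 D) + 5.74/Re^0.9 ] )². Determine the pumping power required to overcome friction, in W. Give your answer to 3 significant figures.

P ≈ 84.6 W

Reynolds number Re = ρVD/μ = 0.925 · 15.6 · 0.103 / 1.66e-05 = 8.954e+04.
Re > 4000 → turbulent. Relative roughness ε/D = 8.7e-05/0.103 = 0.000845. Swamee-Jain: f = 0.25/(log₁₀[0.000845/3.7 + 5.74/8.954e+04^0.9])² = 0.25/(log₁₀[0.000228 + 0.000201])² = 0.25/(-3.368)² = 0.02204.
Total minor-loss coefficient ΣK = 3·0.24 + 3·1 = 3.72.
ΔP = [f·L/D + ΣK]·(ρV²/2) = [0.02204·9.63/0.103 + 3.72]·(0.925·15.6²/2) = [2.061 + 3.72]·112.6 = 650.7 Pa.
Q = V·A = 15.6·0.008332 = 0.13 m³/s.
Pumping power P = QΔP = 0.13·650.7 = 84.57 W = 84.6 W.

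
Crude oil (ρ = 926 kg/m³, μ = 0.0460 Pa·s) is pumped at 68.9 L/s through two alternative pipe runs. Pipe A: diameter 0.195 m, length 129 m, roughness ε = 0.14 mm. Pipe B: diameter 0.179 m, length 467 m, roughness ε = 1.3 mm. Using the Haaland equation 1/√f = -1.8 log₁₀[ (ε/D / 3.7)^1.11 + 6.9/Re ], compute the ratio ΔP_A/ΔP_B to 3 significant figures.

Pipe A: V = Q/A = 0.0689/0.02986 = 2.307 m/s; Re = 9056; ε/D = 0.000718; Haaland → f = 0.0326; ΔP_A = f(L/D)(ρV²/2) = 5.315e+04 Pa.
Pipe B: V = Q/A = 0.0689/0.02516 = 2.738 m/s; Re = 9866; ε/D = 0.00726; Haaland → f = 0.04015; ΔP_B = f(L/D)(ρV²/2) = 3.636e+05 Pa.
ΔP_A/ΔP_B = 5.315e+04/3.636e+05 = 0.146.

ΔP_A/ΔP_B ≈ 0.146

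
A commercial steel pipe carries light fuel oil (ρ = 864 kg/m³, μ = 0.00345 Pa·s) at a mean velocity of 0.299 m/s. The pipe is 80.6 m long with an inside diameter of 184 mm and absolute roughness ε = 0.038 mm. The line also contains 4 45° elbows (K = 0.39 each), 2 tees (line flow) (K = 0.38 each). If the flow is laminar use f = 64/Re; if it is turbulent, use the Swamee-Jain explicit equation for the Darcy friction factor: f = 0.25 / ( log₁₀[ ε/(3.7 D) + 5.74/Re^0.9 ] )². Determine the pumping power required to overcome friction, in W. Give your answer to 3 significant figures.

P ≈ 4.59 W

Reynolds number Re = ρVD/μ = 864 · 0.299 · 0.184 / 0.00345 = 1.378e+04.
Re > 4000 → turbulent. Relative roughness ε/D = 3.8e-05/0.184 = 0.000207. Swamee-Jain: f = 0.25/(log₁₀[0.000207/3.7 + 5.74/1.378e+04^0.9])² = 0.25/(log₁₀[5.58e-05 + 0.00108])² = 0.25/(-2.944)² = 0.02884.
Total minor-loss coefficient ΣK = 4·0.39 + 2·0.38 = 2.32.
ΔP = [f·L/D + ΣK]·(ρV²/2) = [0.02884·80.6/0.184 + 2.32]·(864·0.299²/2) = [12.63 + 2.32]·38.62 = 577.4 Pa.
Q = V·A = 0.299·0.02659 = 0.007951 m³/s.
Pumping power P = QΔP = 0.007951·577.4 = 4.591 W = 4.59 W.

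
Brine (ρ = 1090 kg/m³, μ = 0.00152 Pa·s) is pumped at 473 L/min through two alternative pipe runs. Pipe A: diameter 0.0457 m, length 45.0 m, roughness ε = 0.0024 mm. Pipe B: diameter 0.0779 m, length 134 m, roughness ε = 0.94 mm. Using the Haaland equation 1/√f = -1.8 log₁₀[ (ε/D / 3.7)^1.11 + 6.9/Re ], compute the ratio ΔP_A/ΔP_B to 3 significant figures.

ΔP_A/ΔP_B ≈ 1.95

Pipe A: V = Q/A = 0.007883/0.00164 = 4.806 m/s; Re = 1.575e+05; ε/D = 5.25e-05; Haaland → f = 0.01655; ΔP_A = f(L/D)(ρV²/2) = 2.051e+05 Pa.
Pipe B: V = Q/A = 0.007883/0.004766 = 1.654 m/s; Re = 9.24e+04; ε/D = 0.0121; Haaland → f = 0.04105; ΔP_B = f(L/D)(ρV²/2) = 1.053e+05 Pa.
ΔP_A/ΔP_B = 2.051e+05/1.053e+05 = 1.95.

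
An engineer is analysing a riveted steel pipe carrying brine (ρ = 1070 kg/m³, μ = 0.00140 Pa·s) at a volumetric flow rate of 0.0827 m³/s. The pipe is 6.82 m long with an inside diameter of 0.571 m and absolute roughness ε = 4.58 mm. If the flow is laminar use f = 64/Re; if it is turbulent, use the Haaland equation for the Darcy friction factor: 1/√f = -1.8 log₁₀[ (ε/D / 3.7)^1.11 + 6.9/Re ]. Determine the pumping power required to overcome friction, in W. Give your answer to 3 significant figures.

Cross-sectional area A = πD²/4 = π(0.571)²/4 = 0.2561 m²; mean velocity V = Q/A = 0.0827/0.2561 = 0.323 m/s.
Reynolds number Re = ρVD/μ = 1070 · 0.323 · 0.571 / 0.0014 = 1.409e+05.
Re > 4000 → turbulent. Relative roughness ε/D = 0.00458/0.571 = 0.00802. Haaland: 1/√f = -1.8 log₁₀[(0.00802/3.7)^1.11 + 6.9/1.409e+05] = -1.8 log₁₀[0.0011 + 4.9e-05] = 5.289, so f = 0.03575.
Darcy-Weisbach: ΔP = f(L/D)(ρV²/2) = 0.03575·(6.82/0.571)·(1070·0.323²/2) = 0.03575·11.94·55.8 = 23.83 Pa.
Pumping power P = QΔP = 0.0827·23.83 = 1.971 W = 1.97 W.

P ≈ 1.97 W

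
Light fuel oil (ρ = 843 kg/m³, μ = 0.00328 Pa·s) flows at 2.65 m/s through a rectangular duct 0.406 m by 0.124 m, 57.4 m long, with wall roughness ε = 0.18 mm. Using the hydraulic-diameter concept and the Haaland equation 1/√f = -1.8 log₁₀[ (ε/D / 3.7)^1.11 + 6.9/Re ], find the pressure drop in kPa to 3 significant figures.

ΔP ≈ 19.1 kPa

Hydraulic diameter D_h = 4A/P = 4·(0.406·0.124)/(2·(0.406+0.124)) = 0.2014/1.06 = 0.19 m.
Re = ρVD_h/μ = 843·2.65·0.19/0.00328 = 1.294e+05.
ε/D_h = 0.00018/0.19 = 0.000947; Haaland gives 1/√f = -1.8 log₁₀[0.000103+5.33e-05] = 6.85, so f = 0.02131.
ΔP = f(L/D_h)(ρV²/2) = 0.02131·57.4/0.19·2960 = 1.906e+04 Pa.
ΔP = 19.1 kPa.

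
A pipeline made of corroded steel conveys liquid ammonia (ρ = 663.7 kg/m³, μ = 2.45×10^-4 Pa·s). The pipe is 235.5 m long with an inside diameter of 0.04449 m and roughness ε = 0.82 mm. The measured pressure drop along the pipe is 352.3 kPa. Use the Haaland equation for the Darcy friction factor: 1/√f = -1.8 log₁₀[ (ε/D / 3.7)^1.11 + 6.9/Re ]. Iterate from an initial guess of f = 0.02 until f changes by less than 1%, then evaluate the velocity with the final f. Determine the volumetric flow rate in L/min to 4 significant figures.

Q ≈ 191.9 L/min

Rearranging Darcy-Weisbach: V = √(2·ΔP·D/(f·L·ρ)). With ε/D = 0.00082/0.04449 = 0.0184, iterate starting from f = 0.02:
  f = 0.02 → V = √(2·3.523e+05·0.04449/(0.02·235.5·663.7)) = 3.167 m/s; Re = ρVD/μ = 3.817e+05; f → 0.04735
  f = 0.04735 → V = 2.058 m/s; Re = 2.48e+05; f → 0.0474
Converged (Δf/f < 1%). With the final f = 0.0474: V = √(2·3.523e+05·0.04449/(0.0474·235.5·663.7)) = 2.057 m/s.
Q = V·A = 2.057·(π/4·0.04449²) = 0.003198 m³/s = 191.9 L/min.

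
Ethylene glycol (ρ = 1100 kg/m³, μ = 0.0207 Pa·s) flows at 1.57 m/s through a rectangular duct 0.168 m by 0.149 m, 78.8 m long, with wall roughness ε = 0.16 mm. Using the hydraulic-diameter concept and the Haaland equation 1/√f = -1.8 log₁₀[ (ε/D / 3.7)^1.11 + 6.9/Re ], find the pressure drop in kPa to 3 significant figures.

Hydraulic diameter D_h = 4A/P = 4·(0.168·0.149)/(2·(0.168+0.149)) = 0.1001/0.634 = 0.1579 m.
Re = ρVD_h/μ = 1100·1.57·0.1579/0.0207 = 1.318e+04.
ε/D_h = 0.00016/0.1579 = 0.00101; Haaland gives 1/√f = -1.8 log₁₀[0.000111+0.000524] = 5.755, so f = 0.03019.
ΔP = f(L/D_h)(ρV²/2) = 0.03019·78.8/0.1579·1356 = 2.042e+04 Pa.
ΔP = 20.4 kPa.

ΔP ≈ 20.4 kPa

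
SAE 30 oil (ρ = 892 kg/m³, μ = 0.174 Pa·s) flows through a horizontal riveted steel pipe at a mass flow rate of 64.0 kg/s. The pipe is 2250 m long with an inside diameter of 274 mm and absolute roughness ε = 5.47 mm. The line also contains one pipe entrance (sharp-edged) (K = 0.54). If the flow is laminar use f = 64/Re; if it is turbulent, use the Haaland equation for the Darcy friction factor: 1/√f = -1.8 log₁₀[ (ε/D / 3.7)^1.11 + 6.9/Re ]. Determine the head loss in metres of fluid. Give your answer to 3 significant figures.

h_f ≈ 23.2 m

A = πD²/4 = π(0.274)²/4 = 0.05896 m²; mean velocity V = ṁ/(ρA) = 64/(892 · 0.05896) = 1.217 m/s.
Reynolds number Re = ρVD/μ = 892 · 1.217 · 0.274 / 0.174 = 1709.
Re < 2300 → laminar flow, so f = 64/Re = 64/1709 = 0.03744 (the turbulent correlation is not needed).
Total minor-loss coefficient ΣK = 1·0.54 = 0.54.
ΔP = [f·L/D + ΣK]·(ρV²/2) = [0.03744·2250/0.274 + 0.54]·(892·1.217²/2) = [307.5 + 0.54]·660.4 = 2.034e+05 Pa.
Head loss h_f = ΔP/(ρg) = 2.034e+05/(892·9.81) = 23.2 m.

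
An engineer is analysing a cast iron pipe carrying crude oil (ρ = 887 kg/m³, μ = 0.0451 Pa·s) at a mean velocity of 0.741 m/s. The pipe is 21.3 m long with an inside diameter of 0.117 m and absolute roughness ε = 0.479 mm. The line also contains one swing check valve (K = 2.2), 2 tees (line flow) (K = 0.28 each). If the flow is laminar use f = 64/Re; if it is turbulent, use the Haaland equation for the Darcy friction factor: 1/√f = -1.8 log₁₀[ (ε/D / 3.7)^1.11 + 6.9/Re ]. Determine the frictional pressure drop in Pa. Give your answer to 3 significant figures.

Reynolds number Re = ρVD/μ = 887 · 0.741 · 0.117 / 0.0451 = 1705.
Re < 2300 → laminar flow, so f = 64/Re = 64/1705 = 0.03753 (the turbulent correlation is not needed).
Total minor-loss coefficient ΣK = 1·2.2 + 2·0.28 = 2.76.
ΔP = [f·L/D + ΣK]·(ρV²/2) = [0.03753·21.3/0.117 + 2.76]·(887·0.741²/2) = [6.833 + 2.76]·243.5 = 2336 Pa.

ΔP ≈ 2340 Pa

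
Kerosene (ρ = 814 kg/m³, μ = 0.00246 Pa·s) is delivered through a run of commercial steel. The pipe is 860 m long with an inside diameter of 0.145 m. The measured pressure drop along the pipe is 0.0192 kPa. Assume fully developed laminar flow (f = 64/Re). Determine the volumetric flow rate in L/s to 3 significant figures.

Q ≈ 0.0985 L/s

For laminar flow, f = 64/Re with Re = ρVD/μ, so Darcy-Weisbach reduces to ΔP = 32μLV/D². Solving for V: V = ΔP·D²/(32μL) = 19.2·(0.145)²/(32·0.00246·860) = 0.005963 m/s.
Check: Re = ρVD/μ = 814·0.005963·0.145/0.00246 = 286.1 < 2300, so the laminar assumption holds.
Q = V·A = 0.005963·(π/4·0.145²) = 9.846e-05 m³/s = 0.0985 L/s.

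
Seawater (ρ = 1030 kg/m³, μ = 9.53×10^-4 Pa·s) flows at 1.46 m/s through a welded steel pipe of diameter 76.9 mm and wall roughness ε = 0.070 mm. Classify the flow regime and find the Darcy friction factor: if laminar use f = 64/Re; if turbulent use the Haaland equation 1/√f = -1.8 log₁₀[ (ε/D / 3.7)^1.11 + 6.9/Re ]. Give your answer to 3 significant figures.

f ≈ 0.0213

Re = ρVD/μ = 1030·1.46·0.0769/0.000953 = 1.213e+05.
Re > 4000 → turbulent. ε/D = 7e-05/0.0769 = 0.00091; Haaland: 1/√f = -1.8 log₁₀[9.86e-05 + 5.69e-05] = 6.855, so f = 0.02128.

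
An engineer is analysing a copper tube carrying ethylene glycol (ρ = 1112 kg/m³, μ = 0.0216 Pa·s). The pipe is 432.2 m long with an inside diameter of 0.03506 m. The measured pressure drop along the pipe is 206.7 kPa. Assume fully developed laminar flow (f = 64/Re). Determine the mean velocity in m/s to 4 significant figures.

For laminar flow, f = 64/Re with Re = ρVD/μ, so Darcy-Weisbach reduces to ΔP = 32μLV/D². Solving for V: V = ΔP·D²/(32μL) = 2.067e+05·(0.03506)²/(32·0.0216·432.2) = 0.8505 m/s.
Check: Re = ρVD/μ = 1112·0.8505·0.03506/0.0216 = 1535 < 2300, so the laminar assumption holds.

V ≈ 0.8505 m/s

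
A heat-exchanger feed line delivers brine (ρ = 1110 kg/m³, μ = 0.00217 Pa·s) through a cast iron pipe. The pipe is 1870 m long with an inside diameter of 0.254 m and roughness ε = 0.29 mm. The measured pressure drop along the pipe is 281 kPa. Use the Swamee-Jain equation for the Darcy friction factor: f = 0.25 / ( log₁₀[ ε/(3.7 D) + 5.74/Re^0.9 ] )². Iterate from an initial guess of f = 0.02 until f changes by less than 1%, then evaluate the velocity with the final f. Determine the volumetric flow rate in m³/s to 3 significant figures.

Q ≈ 0.0905 m³/s

Rearranging Darcy-Weisbach: V = √(2·ΔP·D/(f·L·ρ)). With ε/D = 0.00029/0.254 = 0.00114, iterate starting from f = 0.02:
  f = 0.02 → V = √(2·2.81e+05·0.254/(0.02·1870·1110)) = 1.854 m/s; Re = ρVD/μ = 2.409e+05; f → 0.02152
  f = 0.02152 → V = 1.787 m/s; Re = 2.322e+05; f → 0.02156
Converged (Δf/f < 1%). With the final f = 0.02156: V = √(2·2.81e+05·0.254/(0.02156·1870·1110)) = 1.786 m/s.
Q = V·A = 1.786·(π/4·0.254²) = 0.09049 m³/s = 0.0905 m³/s.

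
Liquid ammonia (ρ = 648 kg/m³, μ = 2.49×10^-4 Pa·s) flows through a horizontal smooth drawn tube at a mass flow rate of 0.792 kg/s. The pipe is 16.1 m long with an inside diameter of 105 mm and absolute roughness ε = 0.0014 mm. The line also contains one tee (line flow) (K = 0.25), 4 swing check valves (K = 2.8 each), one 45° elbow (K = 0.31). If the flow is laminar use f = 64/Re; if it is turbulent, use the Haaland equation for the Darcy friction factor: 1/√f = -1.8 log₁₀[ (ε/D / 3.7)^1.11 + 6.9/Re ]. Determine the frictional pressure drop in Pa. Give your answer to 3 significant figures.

ΔP ≈ 97.7 Pa

A = πD²/4 = π(0.105)²/4 = 0.008659 m²; mean velocity V = ṁ/(ρA) = 0.792/(648 · 0.008659) = 0.1412 m/s.
Reynolds number Re = ρVD/μ = 648 · 0.1412 · 0.105 / 0.000249 = 3.857e+04.
Re > 4000 → turbulent. Relative roughness ε/D = 1.4e-06/0.105 = 1.33e-05. Haaland: 1/√f = -1.8 log₁₀[(1.33e-05/3.7)^1.11 + 6.9/3.857e+04] = -1.8 log₁₀[9.08e-07 + 0.000179] = 6.741, so f = 0.022.
Total minor-loss coefficient ΣK = 1·0.25 + 4·2.8 + 1·0.31 = 11.8.
ΔP = [f·L/D + ΣK]·(ρV²/2) = [0.022·16.1/0.105 + 11.8]·(648·0.1412²/2) = [3.374 + 11.8]·6.455 = 97.69 Pa.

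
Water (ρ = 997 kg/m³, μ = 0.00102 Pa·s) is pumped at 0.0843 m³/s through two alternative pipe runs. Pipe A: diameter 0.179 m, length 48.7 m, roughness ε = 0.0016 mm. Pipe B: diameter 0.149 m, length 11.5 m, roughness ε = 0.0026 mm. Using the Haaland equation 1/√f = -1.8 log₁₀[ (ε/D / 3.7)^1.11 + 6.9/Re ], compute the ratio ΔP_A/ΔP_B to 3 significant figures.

ΔP_A/ΔP_B ≈ 1.73

Pipe A: V = Q/A = 0.0843/0.02516 = 3.35 m/s; Re = 5.861e+05; ε/D = 8.94e-06; Haaland → f = 0.01281; ΔP_A = f(L/D)(ρV²/2) = 1.95e+04 Pa.
Pipe B: V = Q/A = 0.0843/0.01744 = 4.835 m/s; Re = 7.041e+05; ε/D = 1.74e-05; Haaland → f = 0.01256; ΔP_B = f(L/D)(ρV²/2) = 1.129e+04 Pa.
ΔP_A/ΔP_B = 1.95e+04/1.129e+04 = 1.73.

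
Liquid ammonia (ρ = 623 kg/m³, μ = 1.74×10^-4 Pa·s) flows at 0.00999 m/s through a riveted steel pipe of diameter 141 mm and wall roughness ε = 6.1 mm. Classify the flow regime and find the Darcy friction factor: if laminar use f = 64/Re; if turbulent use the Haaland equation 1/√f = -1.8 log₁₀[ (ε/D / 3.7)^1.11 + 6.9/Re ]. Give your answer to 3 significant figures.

Re = ρVD/μ = 623·0.00999·0.141/0.000174 = 5043.
Re > 4000 → turbulent. ε/D = 0.0061/0.141 = 0.0433; Haaland: 1/√f = -1.8 log₁₀[0.00717 + 0.00137] = 3.724, so f = 0.07212.

f ≈ 0.0721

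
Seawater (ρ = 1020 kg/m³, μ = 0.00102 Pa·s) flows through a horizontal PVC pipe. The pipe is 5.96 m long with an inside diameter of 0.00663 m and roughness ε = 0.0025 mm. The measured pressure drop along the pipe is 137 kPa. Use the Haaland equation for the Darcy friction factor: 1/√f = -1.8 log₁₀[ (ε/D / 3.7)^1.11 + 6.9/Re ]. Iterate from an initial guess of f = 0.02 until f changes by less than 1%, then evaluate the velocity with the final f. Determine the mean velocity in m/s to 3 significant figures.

V ≈ 3.41 m/s

Rearranging Darcy-Weisbach: V = √(2·ΔP·D/(f·L·ρ)). With ε/D = 2.5e-06/0.00663 = 0.000377, iterate starting from f = 0.02:
  f = 0.02 → V = √(2·1.37e+05·0.00663/(0.02·5.96·1020)) = 3.865 m/s; Re = ρVD/μ = 2.563e+04; f → 0.025
  f = 0.025 → V = 3.457 m/s; Re = 2.292e+04; f → 0.02562
  f = 0.02562 → V = 3.415 m/s; Re = 2.264e+04; f → 0.02569
Converged (Δf/f < 1%). With the final f = 0.02569: V = √(2·1.37e+05·0.00663/(0.02569·5.96·1020)) = 3.411 m/s.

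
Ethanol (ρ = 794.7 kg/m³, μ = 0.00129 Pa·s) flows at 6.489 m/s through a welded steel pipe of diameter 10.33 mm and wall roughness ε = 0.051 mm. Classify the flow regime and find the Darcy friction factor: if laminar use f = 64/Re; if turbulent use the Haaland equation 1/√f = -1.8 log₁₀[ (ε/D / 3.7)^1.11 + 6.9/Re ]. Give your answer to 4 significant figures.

f ≈ 0.03231

Re = ρVD/μ = 794.7·6.489·0.01033/0.00129 = 4.129e+04.
Re > 4000 → turbulent. ε/D = 5.1e-05/0.01033 = 0.00494; Haaland: 1/√f = -1.8 log₁₀[0.000644 + 0.000167] = 5.563, so f = 0.03231.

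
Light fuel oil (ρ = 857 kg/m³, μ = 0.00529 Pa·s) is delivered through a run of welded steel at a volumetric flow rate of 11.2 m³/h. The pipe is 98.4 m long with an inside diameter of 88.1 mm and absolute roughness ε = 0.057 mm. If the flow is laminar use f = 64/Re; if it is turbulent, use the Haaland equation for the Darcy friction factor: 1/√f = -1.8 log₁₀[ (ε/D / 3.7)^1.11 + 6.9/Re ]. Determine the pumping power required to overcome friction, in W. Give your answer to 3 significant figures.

Q = 11.2 m³/h = 11.2/3600 = 0.003111 m³/s.
Cross-sectional area A = πD²/4 = π(0.0881)²/4 = 0.006096 m²; mean velocity V = Q/A = 0.003111/0.006096 = 0.5104 m/s.
Reynolds number Re = ρVD/μ = 857 · 0.5104 · 0.0881 / 0.00529 = 7284.
Re > 4000 → turbulent. Relative roughness ε/D = 5.7e-05/0.0881 = 0.000647. Haaland: 1/√f = -1.8 log₁₀[(0.000647/3.7)^1.11 + 6.9/7284] = -1.8 log₁₀[6.75e-05 + 0.000947] = 5.389, so f = 0.03444.
Darcy-Weisbach: ΔP = f(L/D)(ρV²/2) = 0.03444·(98.4/0.0881)·(857·0.5104²/2) = 0.03444·1117·111.6 = 4293 Pa.
Pumping power P = QΔP = 0.003111·4293 = 13.36 W = 13.4 W.

P ≈ 13.4 W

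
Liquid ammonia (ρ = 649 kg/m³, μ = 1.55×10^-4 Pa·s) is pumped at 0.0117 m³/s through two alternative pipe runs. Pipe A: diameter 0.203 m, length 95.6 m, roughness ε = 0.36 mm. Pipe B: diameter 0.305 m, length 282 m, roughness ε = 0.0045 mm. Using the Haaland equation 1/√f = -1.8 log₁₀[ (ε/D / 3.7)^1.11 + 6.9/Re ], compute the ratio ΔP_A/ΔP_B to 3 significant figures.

ΔP_A/ΔP_B ≈ 3.90

Pipe A: V = Q/A = 0.0117/0.03237 = 0.3615 m/s; Re = 3.073e+05; ε/D = 0.00177; Haaland → f = 0.0233; ΔP_A = f(L/D)(ρV²/2) = 465.3 Pa.
Pipe B: V = Q/A = 0.0117/0.07306 = 0.1601 m/s; Re = 2.045e+05; ε/D = 1.48e-05; Haaland → f = 0.01552; ΔP_B = f(L/D)(ρV²/2) = 119.4 Pa.
ΔP_A/ΔP_B = 465.3/119.4 = 3.90.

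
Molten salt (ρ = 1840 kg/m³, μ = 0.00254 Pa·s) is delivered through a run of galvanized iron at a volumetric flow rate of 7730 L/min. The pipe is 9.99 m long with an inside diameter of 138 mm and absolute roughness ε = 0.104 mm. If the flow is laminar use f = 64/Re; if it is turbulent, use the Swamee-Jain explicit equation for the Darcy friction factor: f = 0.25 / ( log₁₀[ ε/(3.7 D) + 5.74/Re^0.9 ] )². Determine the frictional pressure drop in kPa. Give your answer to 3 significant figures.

Q = 7730 L/min = 7730/60000 = 0.1288 m³/s.
Cross-sectional area A = πD²/4 = π(0.138)²/4 = 0.01496 m²; mean velocity V = Q/A = 0.1288/0.01496 = 8.614 m/s.
Reynolds number Re = ρVD/μ = 1840 · 8.614 · 0.138 / 0.00254 = 8.611e+05.
Re > 4000 → turbulent. Relative roughness ε/D = 0.000104/0.138 = 0.000754. Swamee-Jain: f = 0.25/(log₁₀[0.000754/3.7 + 5.74/8.611e+05^0.9])² = 0.25/(log₁₀[0.000204 + 2.61e-05])² = 0.25/(-3.639)² = 0.01888.
Darcy-Weisbach: ΔP = f(L/D)(ρV²/2) = 0.01888·(9.99/0.138)·(1840·8.614²/2) = 0.01888·72.39·6.826e+04 = 9.331e+04 Pa.
ΔP = 9.331e+04 Pa = 93.3 kPa.

ΔP ≈ 93.3 kPa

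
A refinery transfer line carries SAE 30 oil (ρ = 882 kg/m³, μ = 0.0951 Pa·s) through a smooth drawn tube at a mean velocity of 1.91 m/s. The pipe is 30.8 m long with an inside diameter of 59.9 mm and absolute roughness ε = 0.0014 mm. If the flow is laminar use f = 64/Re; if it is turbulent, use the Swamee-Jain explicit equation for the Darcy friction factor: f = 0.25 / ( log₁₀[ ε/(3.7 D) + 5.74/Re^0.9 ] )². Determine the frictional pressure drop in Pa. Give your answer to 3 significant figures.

ΔP ≈ 49900 Pa

Reynolds number Re = ρVD/μ = 882 · 1.91 · 0.0599 / 0.0951 = 1061.
Re < 2300 → laminar flow, so f = 64/Re = 64/1061 = 0.06032 (the turbulent correlation is not needed).
Darcy-Weisbach: ΔP = f(L/D)(ρV²/2) = 0.06032·(30.8/0.0599)·(882·1.91²/2) = 0.06032·514.2·1609 = 4.99e+04 Pa.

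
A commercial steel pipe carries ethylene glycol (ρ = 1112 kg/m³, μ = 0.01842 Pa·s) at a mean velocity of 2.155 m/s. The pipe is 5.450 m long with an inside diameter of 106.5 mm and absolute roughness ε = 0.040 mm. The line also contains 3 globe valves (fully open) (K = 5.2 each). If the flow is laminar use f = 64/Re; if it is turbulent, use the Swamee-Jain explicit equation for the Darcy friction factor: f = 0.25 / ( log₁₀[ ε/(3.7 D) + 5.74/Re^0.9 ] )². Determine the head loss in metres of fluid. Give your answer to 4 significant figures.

Reynolds number Re = ρVD/μ = 1112 · 2.155 · 0.1065 / 0.0184 = 1.386e+04.
Re > 4000 → turbulent. Relative roughness ε/D = 4e-05/0.1065 = 0.000376. Swamee-Jain: f = 0.25/(log₁₀[0.000376/3.7 + 5.74/1.386e+04^0.9])² = 0.25/(log₁₀[0.000102 + 0.00108])² = 0.25/(-2.929)² = 0.02913.
Total minor-loss coefficient ΣK = 3·5.2 = 15.6.
ΔP = [f·L/D + ΣK]·(ρV²/2) = [0.02913·5.45/0.1065 + 15.6]·(1112·2.155²/2) = [1.491 + 15.6]·2582 = 4.413e+04 Pa.
Head loss h_f = ΔP/(ρg) = 4.413e+04/(1112·9.81) = 4.045 m.

h_f ≈ 4.045 m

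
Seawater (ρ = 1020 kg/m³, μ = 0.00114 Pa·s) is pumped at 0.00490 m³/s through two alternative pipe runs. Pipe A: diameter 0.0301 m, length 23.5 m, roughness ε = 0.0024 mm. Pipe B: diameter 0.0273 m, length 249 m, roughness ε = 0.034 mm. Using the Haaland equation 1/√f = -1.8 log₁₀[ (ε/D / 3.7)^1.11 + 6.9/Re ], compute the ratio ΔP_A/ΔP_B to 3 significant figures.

ΔP_A/ΔP_B ≈ 0.0431

Pipe A: V = Q/A = 0.0049/0.0007116 = 6.886 m/s; Re = 1.855e+05; ε/D = 7.97e-05; Haaland → f = 0.01625; ΔP_A = f(L/D)(ρV²/2) = 3.068e+05 Pa.
Pipe B: V = Q/A = 0.0049/0.0005853 = 8.371 m/s; Re = 2.045e+05; ε/D = 0.00125; Haaland → f = 0.02182; ΔP_B = f(L/D)(ρV²/2) = 7.113e+06 Pa.
ΔP_A/ΔP_B = 3.068e+05/7.113e+06 = 0.0431.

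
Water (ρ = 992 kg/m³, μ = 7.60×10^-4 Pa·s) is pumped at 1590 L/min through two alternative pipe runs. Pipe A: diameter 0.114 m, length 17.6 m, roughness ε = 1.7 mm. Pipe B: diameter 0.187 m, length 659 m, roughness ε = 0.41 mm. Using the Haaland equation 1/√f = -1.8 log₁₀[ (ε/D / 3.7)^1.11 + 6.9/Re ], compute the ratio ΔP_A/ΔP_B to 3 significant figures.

ΔP_A/ΔP_B ≈ 0.563

Pipe A: V = Q/A = 0.0265/0.01021 = 2.596 m/s; Re = 3.863e+05; ε/D = 0.0149; Haaland → f = 0.0438; ΔP_A = f(L/D)(ρV²/2) = 2.261e+04 Pa.
Pipe B: V = Q/A = 0.0265/0.02746 = 0.9649 m/s; Re = 2.355e+05; ε/D = 0.00219; Haaland → f = 0.02468; ΔP_B = f(L/D)(ρV²/2) = 4.017e+04 Pa.
ΔP_A/ΔP_B = 2.261e+04/4.017e+04 = 0.563.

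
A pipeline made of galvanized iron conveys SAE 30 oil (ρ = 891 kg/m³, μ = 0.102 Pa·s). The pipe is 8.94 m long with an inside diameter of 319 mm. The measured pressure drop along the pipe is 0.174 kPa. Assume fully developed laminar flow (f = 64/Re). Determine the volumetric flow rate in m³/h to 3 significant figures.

Q ≈ 175 m³/h

For laminar flow, f = 64/Re with Re = ρVD/μ, so Darcy-Weisbach reduces to ΔP = 32μLV/D². Solving for V: V = ΔP·D²/(32μL) = 174·(0.319)²/(32·0.102·8.94) = 0.6068 m/s.
Check: Re = ρVD/μ = 891·0.6068·0.319/0.102 = 1691 < 2300, so the laminar assumption holds.
Q = V·A = 0.6068·(π/4·0.319²) = 0.0485 m³/s = 175 m³/h.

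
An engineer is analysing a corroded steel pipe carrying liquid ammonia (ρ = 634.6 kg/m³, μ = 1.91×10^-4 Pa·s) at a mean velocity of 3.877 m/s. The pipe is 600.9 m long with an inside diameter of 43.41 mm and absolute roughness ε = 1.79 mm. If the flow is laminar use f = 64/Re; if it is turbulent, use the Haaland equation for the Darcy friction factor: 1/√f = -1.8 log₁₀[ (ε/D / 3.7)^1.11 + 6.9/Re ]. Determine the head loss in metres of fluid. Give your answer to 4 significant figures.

h_f ≈ 697.0 m

Reynolds number Re = ρVD/μ = 634.6 · 3.877 · 0.04341 / 0.000191 = 5.592e+05.
Re > 4000 → turbulent. Relative roughness ε/D = 0.00179/0.04341 = 0.0412. Haaland: 1/√f = -1.8 log₁₀[(0.0412/3.7)^1.11 + 6.9/5.592e+05] = -1.8 log₁₀[0.0068 + 1.23e-05] = 3.901, so f = 0.06573.
Darcy-Weisbach: ΔP = f(L/D)(ρV²/2) = 0.06573·(600.9/0.04341)·(634.6·3.877²/2) = 0.06573·1.384e+04·4769 = 4.339e+06 Pa.
Head loss h_f = ΔP/(ρg) = 4.339e+06/(634.6·9.81) = 697.0 m.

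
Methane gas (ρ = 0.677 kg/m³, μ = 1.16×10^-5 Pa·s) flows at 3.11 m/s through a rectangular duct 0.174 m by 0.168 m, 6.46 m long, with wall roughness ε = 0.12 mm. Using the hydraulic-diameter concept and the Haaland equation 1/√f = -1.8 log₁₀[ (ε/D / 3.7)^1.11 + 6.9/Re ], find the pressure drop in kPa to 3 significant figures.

Hydraulic diameter D_h = 4A/P = 4·(0.174·0.168)/(2·(0.174+0.168)) = 0.1169/0.684 = 0.1709 m.
Re = ρVD_h/μ = 0.677·3.11·0.1709/1.16e-05 = 3.103e+04.
ε/D_h = 0.00012/0.1709 = 0.000702; Haaland gives 1/√f = -1.8 log₁₀[7.39e-05+0.000222] = 6.351, so f = 0.02479.
ΔP = f(L/D_h)(ρV²/2) = 0.02479·6.46/0.1709·3.274 = 3.067 Pa.
ΔP = 0.00307 kPa.

ΔP ≈ 0.00307 kPa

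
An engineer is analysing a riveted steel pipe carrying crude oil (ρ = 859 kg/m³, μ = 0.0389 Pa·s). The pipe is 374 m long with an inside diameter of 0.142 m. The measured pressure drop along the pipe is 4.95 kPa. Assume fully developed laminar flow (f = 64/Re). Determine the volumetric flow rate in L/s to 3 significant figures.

Q ≈ 3.40 L/s

For laminar flow, f = 64/Re with Re = ρVD/μ, so Darcy-Weisbach reduces to ΔP = 32μLV/D². Solving for V: V = ΔP·D²/(32μL) = 4950·(0.142)²/(32·0.0389·374) = 0.2144 m/s.
Check: Re = ρVD/μ = 859·0.2144·0.142/0.0389 = 672.3 < 2300, so the laminar assumption holds.
Q = V·A = 0.2144·(π/4·0.142²) = 0.003395 m³/s = 3.40 L/s.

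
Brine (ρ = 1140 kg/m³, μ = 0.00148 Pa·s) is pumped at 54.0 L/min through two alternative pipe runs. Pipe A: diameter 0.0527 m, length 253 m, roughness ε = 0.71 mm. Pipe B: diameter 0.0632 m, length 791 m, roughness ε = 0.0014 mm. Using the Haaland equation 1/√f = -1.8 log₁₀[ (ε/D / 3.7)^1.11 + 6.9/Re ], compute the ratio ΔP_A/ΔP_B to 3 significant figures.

Pipe A: V = Q/A = 0.0009/0.002181 = 0.4126 m/s; Re = 1.675e+04; ε/D = 0.0135; Haaland → f = 0.04482; ΔP_A = f(L/D)(ρV²/2) = 2.088e+04 Pa.
Pipe B: V = Q/A = 0.0009/0.003137 = 0.2869 m/s; Re = 1.397e+04; ε/D = 2.22e-05; Haaland → f = 0.02826; ΔP_B = f(L/D)(ρV²/2) = 1.659e+04 Pa.
ΔP_A/ΔP_B = 2.088e+04/1.659e+04 = 1.26.

ΔP_A/ΔP_B ≈ 1.26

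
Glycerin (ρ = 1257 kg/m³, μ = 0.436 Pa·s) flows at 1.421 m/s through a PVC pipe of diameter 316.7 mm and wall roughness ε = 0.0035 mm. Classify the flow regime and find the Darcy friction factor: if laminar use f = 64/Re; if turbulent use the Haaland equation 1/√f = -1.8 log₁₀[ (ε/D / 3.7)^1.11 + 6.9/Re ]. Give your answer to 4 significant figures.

f ≈ 0.04933

Re = ρVD/μ = 1257·1.421·0.3167/0.436 = 1297.
Re < 2300 → laminar, so f = 64/Re = 0.04933 (roughness is irrelevant in laminar flow).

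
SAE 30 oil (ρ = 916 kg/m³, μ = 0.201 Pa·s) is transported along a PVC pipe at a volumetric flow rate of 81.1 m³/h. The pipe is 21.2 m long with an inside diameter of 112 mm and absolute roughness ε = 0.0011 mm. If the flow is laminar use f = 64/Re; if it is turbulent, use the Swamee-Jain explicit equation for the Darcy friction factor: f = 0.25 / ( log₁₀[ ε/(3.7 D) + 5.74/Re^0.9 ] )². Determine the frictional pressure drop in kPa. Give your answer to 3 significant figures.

ΔP ≈ 24.9 kPa

Q = 81.1 m³/h = 81.1/3600 = 0.02253 m³/s.
Cross-sectional area A = πD²/4 = π(0.112)²/4 = 0.009852 m²; mean velocity V = Q/A = 0.02253/0.009852 = 2.287 m/s.
Reynolds number Re = ρVD/μ = 916 · 2.287 · 0.112 / 0.201 = 1167.
Re < 2300 → laminar flow, so f = 64/Re = 64/1167 = 0.05484 (the turbulent correlation is not needed).
Darcy-Weisbach: ΔP = f(L/D)(ρV²/2) = 0.05484·(21.2/0.112)·(916·2.287²/2) = 0.05484·189.3·2395 = 2.486e+04 Pa.
ΔP = 2.486e+04 Pa = 24.9 kPa.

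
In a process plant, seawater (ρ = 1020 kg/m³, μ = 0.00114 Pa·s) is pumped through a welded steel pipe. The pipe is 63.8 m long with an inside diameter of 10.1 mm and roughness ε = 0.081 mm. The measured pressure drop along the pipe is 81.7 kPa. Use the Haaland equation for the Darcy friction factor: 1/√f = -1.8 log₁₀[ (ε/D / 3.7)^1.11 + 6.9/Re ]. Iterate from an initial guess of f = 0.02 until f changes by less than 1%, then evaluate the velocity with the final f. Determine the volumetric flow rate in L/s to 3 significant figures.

Q ≈ 0.0615 L/s

Rearranging Darcy-Weisbach: V = √(2·ΔP·D/(f·L·ρ)). With ε/D = 8.1e-05/0.0101 = 0.00802, iterate starting from f = 0.02:
  f = 0.02 → V = √(2·8.17e+04·0.0101/(0.02·63.8·1020)) = 1.126 m/s; Re = ρVD/μ = 1.018e+04; f → 0.04084
  f = 0.04084 → V = 0.788 m/s; Re = 7121; f → 0.04286
  f = 0.04286 → V = 0.7692 m/s; Re = 6951; f → 0.04302
Converged (Δf/f < 1%). With the final f = 0.04302: V = √(2·8.17e+04·0.0101/(0.04302·63.8·1020)) = 0.7678 m/s.
Q = V·A = 0.7678·(π/4·0.0101²) = 6.151e-05 m³/s = 0.0615 L/s.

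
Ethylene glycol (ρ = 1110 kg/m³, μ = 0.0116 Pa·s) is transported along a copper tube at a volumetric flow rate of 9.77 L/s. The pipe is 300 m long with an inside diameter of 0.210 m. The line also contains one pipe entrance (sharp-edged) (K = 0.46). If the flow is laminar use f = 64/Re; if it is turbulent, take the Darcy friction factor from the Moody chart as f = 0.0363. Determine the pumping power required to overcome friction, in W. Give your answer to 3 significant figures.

Q = 9.77 L/s = 9.77/1000 = 0.00977 m³/s.
Cross-sectional area A = πD²/4 = π(0.21)²/4 = 0.03464 m²; mean velocity V = Q/A = 0.00977/0.03464 = 0.2821 m/s.
Reynolds number Re = ρVD/μ = 1110 · 0.2821 · 0.21 / 0.0116 = 5668.
Re > 4000 → turbulent; use the Moody-chart value f = 0.0363.
Total minor-loss coefficient ΣK = 1·0.46 = 0.46.
ΔP = [f·L/D + ΣK]·(ρV²/2) = [0.0363·300/0.21 + 0.46]·(1110·0.2821²/2) = [51.86 + 0.46]·44.16 = 2310 Pa.
Pumping power P = QΔP = 0.00977·2310 = 22.57 W = 22.6 W.

P ≈ 22.6 W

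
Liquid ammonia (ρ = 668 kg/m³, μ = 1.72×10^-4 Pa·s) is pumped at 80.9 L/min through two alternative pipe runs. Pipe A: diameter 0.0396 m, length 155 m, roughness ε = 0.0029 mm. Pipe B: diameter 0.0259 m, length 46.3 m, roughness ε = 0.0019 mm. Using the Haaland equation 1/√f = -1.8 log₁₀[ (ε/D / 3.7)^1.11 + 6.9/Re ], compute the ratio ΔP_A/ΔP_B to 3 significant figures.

ΔP_A/ΔP_B ≈ 0.430

Pipe A: V = Q/A = 0.001348/0.001232 = 1.095 m/s; Re = 1.684e+05; ε/D = 7.32e-05; Haaland → f = 0.01648; ΔP_A = f(L/D)(ρV²/2) = 2.582e+04 Pa.
Pipe B: V = Q/A = 0.001348/0.0005269 = 2.559 m/s; Re = 2.574e+05; ε/D = 7.34e-05; Haaland → f = 0.01535; ΔP_B = f(L/D)(ρV²/2) = 6.004e+04 Pa.
ΔP_A/ΔP_B = 2.582e+04/6.004e+04 = 0.430.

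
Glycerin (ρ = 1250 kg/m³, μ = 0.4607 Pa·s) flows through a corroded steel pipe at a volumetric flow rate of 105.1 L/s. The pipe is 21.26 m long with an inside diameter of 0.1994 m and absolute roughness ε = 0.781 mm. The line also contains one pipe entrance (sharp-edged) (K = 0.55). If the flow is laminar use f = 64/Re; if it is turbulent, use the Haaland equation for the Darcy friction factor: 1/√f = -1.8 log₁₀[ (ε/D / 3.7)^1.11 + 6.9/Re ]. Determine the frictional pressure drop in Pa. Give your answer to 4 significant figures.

Q = 105.1 L/s = 105.1/1000 = 0.1051 m³/s.
Cross-sectional area A = πD²/4 = π(0.1994)²/4 = 0.03123 m²; mean velocity V = Q/A = 0.1051/0.03123 = 3.366 m/s.
Reynolds number Re = ρVD/μ = 1250 · 3.366 · 0.1994 / 0.461 = 1821.
Re < 2300 → laminar flow, so f = 64/Re = 64/1821 = 0.03515 (the turbulent correlation is not needed).
Total minor-loss coefficient ΣK = 1·0.55 = 0.55.
ΔP = [f·L/D + ΣK]·(ρV²/2) = [0.03515·21.26/0.1994 + 0.55]·(1250·3.366²/2) = [3.747 + 0.55]·7080 = 3.042e+04 Pa.

ΔP ≈ 30420 Pa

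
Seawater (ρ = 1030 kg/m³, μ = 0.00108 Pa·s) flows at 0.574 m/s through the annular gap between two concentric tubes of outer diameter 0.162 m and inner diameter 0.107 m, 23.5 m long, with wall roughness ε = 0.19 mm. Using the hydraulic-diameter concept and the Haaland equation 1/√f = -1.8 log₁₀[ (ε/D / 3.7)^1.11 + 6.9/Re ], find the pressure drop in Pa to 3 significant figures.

Hydraulic diameter D_h = 4A/P = D_o - D_i = 0.162 - 0.107 = 0.055 m.
Re = ρVD_h/μ = 1030·0.574·0.055/0.00108 = 3.011e+04.
ε/D_h = 0.00019/0.055 = 0.00345; Haaland gives 1/√f = -1.8 log₁₀[0.000433+0.000229] = 5.722, so f = 0.03055.
ΔP = f(L/D_h)(ρV²/2) = 0.03055·23.5/0.055·169.7 = 2215 Pa.

ΔP ≈ 2210 Pa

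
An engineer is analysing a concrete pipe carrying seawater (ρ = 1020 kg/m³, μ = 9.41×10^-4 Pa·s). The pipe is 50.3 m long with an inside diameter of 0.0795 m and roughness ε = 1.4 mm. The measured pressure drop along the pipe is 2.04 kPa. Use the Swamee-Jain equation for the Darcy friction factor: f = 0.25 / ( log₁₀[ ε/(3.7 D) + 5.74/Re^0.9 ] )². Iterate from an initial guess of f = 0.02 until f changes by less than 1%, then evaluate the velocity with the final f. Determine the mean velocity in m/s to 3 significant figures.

Rearranging Darcy-Weisbach: V = √(2·ΔP·D/(f·L·ρ)). With ε/D = 0.0014/0.0795 = 0.0176, iterate starting from f = 0.02:
  f = 0.02 → V = √(2·2040·0.0795/(0.02·50.3·1020)) = 0.5622 m/s; Re = ρVD/μ = 4.845e+04; f → 0.0476
  f = 0.0476 → V = 0.3644 m/s; Re = 3.141e+04; f → 0.04818
  f = 0.04818 → V = 0.3622 m/s; Re = 3.121e+04; f → 0.04819
Converged (Δf/f < 1%). With the final f = 0.04819: V = √(2·2040·0.0795/(0.04819·50.3·1020)) = 0.3622 m/s.

V ≈ 0.362 m/s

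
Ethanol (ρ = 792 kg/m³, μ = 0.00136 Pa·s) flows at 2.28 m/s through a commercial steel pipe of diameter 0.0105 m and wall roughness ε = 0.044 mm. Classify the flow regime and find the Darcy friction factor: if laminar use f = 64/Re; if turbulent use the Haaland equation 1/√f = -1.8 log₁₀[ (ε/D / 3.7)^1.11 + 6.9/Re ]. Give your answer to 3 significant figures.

f ≈ 0.0346

Re = ρVD/μ = 792·2.28·0.0105/0.00136 = 1.394e+04.
Re > 4000 → turbulent. ε/D = 4.4e-05/0.0105 = 0.00419; Haaland: 1/√f = -1.8 log₁₀[0.000537 + 0.000495] = 5.375, so f = 0.03461.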